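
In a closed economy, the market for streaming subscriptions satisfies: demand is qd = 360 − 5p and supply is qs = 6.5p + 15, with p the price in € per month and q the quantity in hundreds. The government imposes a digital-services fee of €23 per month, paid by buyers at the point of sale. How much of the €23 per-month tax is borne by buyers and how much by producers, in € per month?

Buyers bear €13 per month; producers bear €10 per month.

Without the tax, 360 − 5p = 6.5p + 15 gives 11.5p = 345, so p* = €30 and q* = 210.
With the tax collected from buyers, demand (in seller-price terms) shifts: qd = 360 − 5(p + 23).
Solving gives q = 145 with buyers paying €43 and producers receiving €20 (the €23 wedge).
Burden on buyers: €13; on producers: €10. (They sum to €23.)
The less price-elastic side of the market bears the larger share of a per-unit tax.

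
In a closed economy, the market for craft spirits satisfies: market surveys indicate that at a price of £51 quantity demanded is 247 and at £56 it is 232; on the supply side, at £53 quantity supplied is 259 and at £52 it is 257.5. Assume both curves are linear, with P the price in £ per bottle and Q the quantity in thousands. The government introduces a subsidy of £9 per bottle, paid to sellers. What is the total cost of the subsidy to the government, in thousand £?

Government outlay = £2358 thousand.

Demand slope: (232 − 247)/(56 − 51) = -3, so Qd = 400 − 3P.
Supply slope: (257.5 − 259)/(52 − 53) = 1.5, so Qs = 1.5P + 179.5.
Without the subsidy, 400 − 3P = 1.5P + 179.5 gives 4.5P = 220.5, so P* = £49 and Q* = 253.
With a per-unit subsidy paid to sellers, each receives P + 9 per unit sold, so supply becomes Qs = 1.5(P + 9) + 179.5.
New equilibrium: consumers pay £46, sellers receive £55, Q = 262. (Wedge: Pb − Ps = −9.)
Outlay = t · Q = 9 · 262 = £2358.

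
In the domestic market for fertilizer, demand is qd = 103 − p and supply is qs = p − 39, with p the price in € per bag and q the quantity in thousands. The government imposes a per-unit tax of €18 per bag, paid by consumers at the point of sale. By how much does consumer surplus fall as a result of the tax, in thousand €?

Consumer surplus falls by €247.5 thousand.

Before the tax: set 103 − p = p − 39 → p* = €71, q* = 32.
With the tax collected from consumers, demand (in seller-price terms) shifts: qd = 103 − (p + 18).
Solving gives q = 23 with consumers paying €80 and producers receiving €62 (the €18 wedge).
ΔCS is the trapezoid between Q = 23 and Q = 32 of height €9: ½ · (32 + 23) · 9 = €247.5.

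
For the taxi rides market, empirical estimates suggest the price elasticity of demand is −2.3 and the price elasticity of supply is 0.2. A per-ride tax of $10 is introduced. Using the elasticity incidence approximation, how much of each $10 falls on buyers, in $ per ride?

Incidence ratio: buyers' share ≈ εs / (εs + |εd|) = 0.2 / (0.2 + 2.3) = 0.08.
So buyers bear ≈ 0.08 × $10 = $0.8; suppliers bear $9.2.

Buyers bear ≈ $0.8 per ride.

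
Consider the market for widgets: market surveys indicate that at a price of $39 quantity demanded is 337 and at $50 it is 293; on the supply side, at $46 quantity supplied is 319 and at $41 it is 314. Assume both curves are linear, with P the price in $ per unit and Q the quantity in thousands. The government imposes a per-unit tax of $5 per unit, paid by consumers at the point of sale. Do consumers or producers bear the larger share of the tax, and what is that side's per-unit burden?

Demand slope: (293 − 337)/(50 − 39) = -4, so Qd = 493 − 4P.
Supply slope: (314 − 319)/(41 − 46) = 1, so Qs = P + 273.
Without the tax, 493 − 4P = P + 273 gives 5P = 220, so P* = $44 and Q* = 317.
With the tax collected from consumers, demand (in seller-price terms) shifts: Qd = 493 − 4(P + 5).
Solving gives Q = 313 with consumers paying $45 and producers receiving $40 (the $5 wedge).
Per-unit burden: consumers $1, producers $4.
Producers take the larger share because supply is less price-elastic here (demand slope 4 vs supply slope 1).
The less price-elastic side of the market bears the larger share of a per-unit tax.

Producers bear the larger share: $4 per unit.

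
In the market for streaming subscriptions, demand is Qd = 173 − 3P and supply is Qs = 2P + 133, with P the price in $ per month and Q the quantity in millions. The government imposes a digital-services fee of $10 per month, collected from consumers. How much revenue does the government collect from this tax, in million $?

Tax revenue = $1370 million.

Before the tax: set 173 − 3P = 2P + 133 → P* = $8, Q* = 149.
With the tax collected from consumers, demand (in seller-price terms) shifts: Qd = 173 − 3(P + 10).
Solving gives Q = 137 with consumers paying $12 and sellers receiving $2 (the $10 wedge).
Revenue = t · Q = 10 · 137 = $1370.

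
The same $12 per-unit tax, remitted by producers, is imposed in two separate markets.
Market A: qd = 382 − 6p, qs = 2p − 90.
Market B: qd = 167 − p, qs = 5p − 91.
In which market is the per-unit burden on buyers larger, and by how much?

Market B, by $7.

Market A: pre-tax p* = $59, q* = 28; post-tax q = 10; per-unit burden on buyers = $3.
Market B: pre-tax p* = $43, q* = 124; post-tax q = 114; per-unit burden on buyers = $10.
Difference: $3 vs $10 → market B is larger by $7.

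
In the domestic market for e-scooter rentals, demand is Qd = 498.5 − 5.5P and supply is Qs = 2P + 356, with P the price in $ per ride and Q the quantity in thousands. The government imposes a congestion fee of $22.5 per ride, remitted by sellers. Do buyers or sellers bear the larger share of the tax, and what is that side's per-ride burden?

Without the tax, 498.5 − 5.5P = 2P + 356 gives 7.5P = 142.5, so P* = $19 and Q* = 394.
With the tax collected from sellers, supply shifts: Qs = 2(P − 22.5) + 356.
New equilibrium: buyers pay $25, sellers receive $2.5, Q = 361. (Wedge: Pb − Ps = 22.5.)
Per-ride burden: buyers $6, sellers $16.5.
Sellers take the larger share because supply is less price-elastic here (demand slope 5.5 vs supply slope 2).
The less price-elastic side of the market bears the larger share of a per-unit tax.

Sellers bear the larger share: $16.5 per ride.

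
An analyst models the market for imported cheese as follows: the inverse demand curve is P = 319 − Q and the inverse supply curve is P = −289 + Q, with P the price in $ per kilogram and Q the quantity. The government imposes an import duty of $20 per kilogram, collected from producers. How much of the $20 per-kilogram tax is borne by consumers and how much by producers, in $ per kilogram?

Consumers bear $10 per kilogram; producers bear $10 per kilogram.

Inverting to Q(P) form: Qd = 319 − P; Qs = P + 289.
Without the tax, 319 − P = P + 289 gives 2P = 30, so P* = $15 and Q* = 304.
With the tax collected from producers, supply shifts: Qs = (P − 20) + 289.
New equilibrium: consumers pay $25, producers receive $5, Q = 294. (Wedge: Pb − Ps = 20.)
Burden on consumers: $10; on producers: $10. (They sum to $20.)
The less price-elastic side of the market bears the larger share of a per-unit tax.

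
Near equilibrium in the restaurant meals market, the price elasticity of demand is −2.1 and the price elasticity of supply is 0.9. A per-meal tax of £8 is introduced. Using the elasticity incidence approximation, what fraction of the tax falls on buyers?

Buyers' share ≈ 0.3.

Incidence ratio: buyers' share ≈ εs / (εs + |εd|) = 0.9 / (0.9 + 2.1) = 0.3.
Supply is the less elastic side, so buyers bear the smaller share.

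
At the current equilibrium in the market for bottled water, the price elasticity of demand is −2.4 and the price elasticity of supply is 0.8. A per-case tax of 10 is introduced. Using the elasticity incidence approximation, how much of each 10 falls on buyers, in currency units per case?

Incidence ratio: buyers' share ≈ εs / (εs + |εd|) = 0.8 / (0.8 + 2.4) = 0.25.
So buyers bear ≈ 0.25 × 10 = 2.5; producers bear 7.5.

Buyers bear ≈ 2.5 per case.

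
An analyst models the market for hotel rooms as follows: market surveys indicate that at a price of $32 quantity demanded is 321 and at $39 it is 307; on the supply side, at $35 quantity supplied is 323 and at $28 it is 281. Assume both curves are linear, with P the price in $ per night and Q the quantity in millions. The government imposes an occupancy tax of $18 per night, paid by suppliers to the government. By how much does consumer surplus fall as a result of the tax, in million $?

Demand slope: (307 − 321)/(39 − 32) = -2, so Qd = 385 − 2P.
Supply slope: (281 − 323)/(28 − 35) = 6, so Qs = 6P + 113.
Before the tax: set 385 − 2P = 6P + 113 → P* = $34, Q* = 317.
With the tax collected from suppliers, supply shifts: Qs = 6(P − 18) + 113.
Solving gives Q = 290 with buyers paying $47.5 and suppliers receiving $29.5 (the $18 wedge).
ΔCS is the trapezoid between Q = 290 and Q = 317 of height $13.5: ½ · (317 + 290) · 13.5 = $4097.25.

Consumer surplus falls by $4097.25 million.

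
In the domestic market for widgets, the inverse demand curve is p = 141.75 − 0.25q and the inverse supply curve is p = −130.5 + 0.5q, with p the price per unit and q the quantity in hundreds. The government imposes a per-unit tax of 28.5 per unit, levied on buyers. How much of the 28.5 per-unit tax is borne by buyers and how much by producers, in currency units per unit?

Buyers bear 9.5 per unit; producers bear 19 per unit.

Rewrite in direct form: qd = 567 − 4p and qs = 2p + 261.
Before the tax: set 567 − 4p = 2p + 261 → p* = 51, q* = 363.
With the tax collected from buyers, demand (in seller-price terms) shifts: qd = 567 − 4(p + 28.5).
Solving gives q = 325 with buyers paying 60.5 and producers receiving 32 (the 28.5 wedge).
Burden on buyers: 9.5; on producers: 19. (They sum to 28.5.)
The less price-elastic side of the market bears the larger share of a per-unit tax.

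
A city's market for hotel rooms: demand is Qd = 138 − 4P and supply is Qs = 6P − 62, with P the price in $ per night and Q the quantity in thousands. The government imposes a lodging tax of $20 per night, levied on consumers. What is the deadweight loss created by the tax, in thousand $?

Deadweight loss = $480 thousand.

Without the tax, 138 − 4P = 6P − 62 gives 10P = 200, so P* = $20 and Q* = 58.
With the tax collected from consumers, demand (in seller-price terms) shifts: Qd = 138 − 4(P + 20).
New equilibrium: consumers pay $32, suppliers receive $12, Q = 10. (Wedge: Pb − Ps = 20.)
Quantity falls by |ΔQ| = |58 − 10| = 48.
DWL = ½ · t · |ΔQ| = ½ · 20 · 48 = $480.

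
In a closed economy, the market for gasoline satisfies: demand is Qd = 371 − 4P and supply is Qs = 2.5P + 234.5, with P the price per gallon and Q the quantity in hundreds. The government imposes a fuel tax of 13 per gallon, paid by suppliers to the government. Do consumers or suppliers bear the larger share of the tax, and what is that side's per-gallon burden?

Without the tax, 371 − 4P = 2.5P + 234.5 gives 6.5P = 136.5, so P* = 21 and Q* = 287.
With the tax collected from suppliers, supply shifts: Qs = 2.5(P − 13) + 234.5.
Solving gives Q = 267 with consumers paying 26 and suppliers receiving 13 (the 13 wedge).
Per-gallon burden: consumers 5, suppliers 8.
Suppliers take the larger share because supply is less price-elastic here (demand slope 4 vs supply slope 2.5).

Suppliers bear the larger share: 8 per gallon.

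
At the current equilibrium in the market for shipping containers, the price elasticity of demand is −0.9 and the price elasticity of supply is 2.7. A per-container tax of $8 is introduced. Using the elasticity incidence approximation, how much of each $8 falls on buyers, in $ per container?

Buyers bear ≈ $6 per container.

Incidence ratio: buyers' share ≈ εs / (εs + |εd|) = 2.7 / (2.7 + 0.9) = 0.75.
So buyers bear ≈ 0.75 × $8 = $6; suppliers bear $2.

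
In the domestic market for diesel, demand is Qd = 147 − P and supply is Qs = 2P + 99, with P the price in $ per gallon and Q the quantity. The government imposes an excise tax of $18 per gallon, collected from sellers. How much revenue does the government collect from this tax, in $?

Without the tax, 147 − P = 2P + 99 gives 3P = 48, so P* = $16 and Q* = 131.
With the tax collected from sellers, supply shifts: Qs = 2(P − 18) + 99.
New equilibrium: buyers pay $28, sellers receive $10, Q = 119. (Wedge: Pb − Ps = 18.)
Revenue = t · Q = 18 · 119 = $2142.

Tax revenue = $2142.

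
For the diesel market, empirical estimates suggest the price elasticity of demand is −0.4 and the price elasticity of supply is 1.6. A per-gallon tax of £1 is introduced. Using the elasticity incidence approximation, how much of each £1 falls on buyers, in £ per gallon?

Incidence ratio: buyers' share ≈ εs / (εs + |εd|) = 1.6 / (1.6 + 0.4) = 0.8.
So buyers bear ≈ 0.8 × £1 = £0.8; suppliers bear £0.2.

Buyers bear ≈ £0.8 per gallon.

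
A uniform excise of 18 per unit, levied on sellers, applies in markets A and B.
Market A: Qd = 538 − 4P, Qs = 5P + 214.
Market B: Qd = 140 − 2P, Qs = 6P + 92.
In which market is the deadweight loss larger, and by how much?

Market A, by 117.

Market A: pre-tax P* = 36, Q* = 394; post-tax Q = 354; deadweight loss = 360.
Market B: pre-tax P* = 6, Q* = 128; post-tax Q = 101; deadweight loss = 243.
Difference: 360 vs 243 → market A is larger by 117.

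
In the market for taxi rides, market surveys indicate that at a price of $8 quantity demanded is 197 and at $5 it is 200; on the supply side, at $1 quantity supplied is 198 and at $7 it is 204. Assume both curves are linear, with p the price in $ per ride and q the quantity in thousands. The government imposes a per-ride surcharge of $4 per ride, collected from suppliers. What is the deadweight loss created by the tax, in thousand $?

Deadweight loss = $4 thousand.

Demand slope: (200 − 197)/(5 − 8) = -1, so qd = 205 − p.
Supply slope: (204 − 198)/(7 − 1) = 1, so qs = p + 197.
Without the tax, 205 − p = p + 197 gives 2p = 8, so p* = $4 and q* = 201.
With the tax collected from suppliers, supply shifts: qs = (p − 4) + 197.
Solving gives q = 199 with buyers paying $6 and suppliers receiving $2 (the $4 wedge).
Quantity falls by |ΔQ| = |201 − 199| = 2.
DWL = ½ · t · |ΔQ| = ½ · 4 · 2 = $4.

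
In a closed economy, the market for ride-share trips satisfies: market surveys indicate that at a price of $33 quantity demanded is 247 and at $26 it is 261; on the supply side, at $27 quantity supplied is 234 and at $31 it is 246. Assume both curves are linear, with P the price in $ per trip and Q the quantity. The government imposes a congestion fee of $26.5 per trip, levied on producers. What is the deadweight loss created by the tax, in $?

Deadweight loss = $421.35.

Demand slope: (261 − 247)/(26 − 33) = -2, so Qd = 313 − 2P.
Supply slope: (246 − 234)/(31 − 27) = 3, so Qs = 3P + 153.
Without the tax, 313 − 2P = 3P + 153 gives 5P = 160, so P* = $32 and Q* = 249.
With the tax collected from producers, supply shifts: Qs = 3(P − 26.5) + 153.
Solving gives Q = 217.2 with buyers paying $47.9 and producers receiving $21.4 (the $26.5 wedge).
Quantity falls by |ΔQ| = |249 − 217.2| = 31.8.
DWL = ½ · t · |ΔQ| = ½ · 26.5 · 31.8 = $421.35.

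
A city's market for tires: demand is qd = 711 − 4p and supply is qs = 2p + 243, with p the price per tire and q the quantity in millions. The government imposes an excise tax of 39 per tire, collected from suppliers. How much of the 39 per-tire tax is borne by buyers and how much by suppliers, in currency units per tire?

Buyers bear 13 per tire; suppliers bear 26 per tire.

Before the tax: set 711 − 4p = 2p + 243 → p* = 78, q* = 399.
With the tax collected from suppliers, supply shifts: qs = 2(p − 39) + 243.
New equilibrium: buyers pay 91, suppliers receive 52, q = 347. (Wedge: pb − ps = 39.)
Burden on buyers: 13; on suppliers: 26. (They sum to 39.)
The less price-elastic side of the market bears the larger share of a per-unit tax.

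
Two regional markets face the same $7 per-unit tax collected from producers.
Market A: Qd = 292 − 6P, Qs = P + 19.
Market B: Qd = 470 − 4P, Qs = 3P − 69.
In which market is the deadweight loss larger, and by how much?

Market A: pre-tax P* = $39, Q* = 58; post-tax Q = 52; deadweight loss = $21.
Market B: pre-tax P* = $77, Q* = 162; post-tax Q = 150; deadweight loss = $42.
Difference: $21 vs $42 → market B is larger by $21.

Market B, by $21.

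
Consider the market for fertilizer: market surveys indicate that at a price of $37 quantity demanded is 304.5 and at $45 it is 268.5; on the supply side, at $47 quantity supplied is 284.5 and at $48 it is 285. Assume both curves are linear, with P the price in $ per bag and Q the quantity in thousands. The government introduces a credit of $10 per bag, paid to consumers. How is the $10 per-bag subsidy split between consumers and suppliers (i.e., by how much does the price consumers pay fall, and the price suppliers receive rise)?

Consumers gain $1 per bag; suppliers gain $9 per bag.

Demand slope: (268.5 − 304.5)/(45 − 37) = -4.5, so Qd = 471 − 4.5P.
Supply slope: (285 − 284.5)/(48 − 47) = 0.5, so Qs = 0.5P + 261.
Without the subsidy, 471 − 4.5P = 0.5P + 261 gives 5P = 210, so P* = $42 and Q* = 282.
With a per-unit subsidy paid to consumers, each effectively pays P − 10, so demand becomes Qd = 471 − 4.5(P − 10).
New equilibrium: consumers pay $41, suppliers receive $51, Q = 286.5. (Wedge: Pb − Ps = −10.)
Gain to consumers: $1; to suppliers: $9. (They sum to $10.)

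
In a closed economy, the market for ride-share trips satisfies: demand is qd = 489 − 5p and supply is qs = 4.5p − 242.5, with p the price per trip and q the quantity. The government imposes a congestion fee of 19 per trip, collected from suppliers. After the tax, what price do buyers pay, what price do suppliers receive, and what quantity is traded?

Before the tax: set 489 − 5p = 4.5p − 242.5 → p* = 77, q* = 104.
With the tax collected from suppliers, supply shifts: qs = 4.5(p − 19) − 242.5.
New equilibrium: buyers pay 86, suppliers receive 67, q = 59. (Wedge: pb − ps = 19.)

Buyers pay 86; suppliers receive 67; quantity = 59.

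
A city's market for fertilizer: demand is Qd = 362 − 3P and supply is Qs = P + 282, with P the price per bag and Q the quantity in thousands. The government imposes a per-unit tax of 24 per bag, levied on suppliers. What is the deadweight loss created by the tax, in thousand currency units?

Deadweight loss = 216 thousand.

Before the tax: set 362 − 3P = P + 282 → P* = 20, Q* = 302.
With the tax collected from suppliers, supply shifts: Qs = (P − 24) + 282.
New equilibrium: consumers pay 26, suppliers receive 2, Q = 284. (Wedge: Pb − Ps = 24.)
Quantity falls by |ΔQ| = |302 − 284| = 18.
DWL = ½ · t · |ΔQ| = ½ · 24 · 18 = 216.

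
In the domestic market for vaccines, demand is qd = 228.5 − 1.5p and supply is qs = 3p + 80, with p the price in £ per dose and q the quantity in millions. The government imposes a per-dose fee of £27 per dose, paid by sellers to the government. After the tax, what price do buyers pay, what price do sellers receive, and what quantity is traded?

Without the tax, 228.5 − 1.5p = 3p + 80 gives 4.5p = 148.5, so p* = £33 and q* = 179.
With the tax collected from sellers, supply shifts: qs = 3(p − 27) + 80.
Solving gives q = 152 with buyers paying £51 and sellers receiving £24 (the £27 wedge).
The less price-elastic side of the market bears the larger share of a per-unit tax.

Buyers pay £51; sellers receive £24; quantity = 152.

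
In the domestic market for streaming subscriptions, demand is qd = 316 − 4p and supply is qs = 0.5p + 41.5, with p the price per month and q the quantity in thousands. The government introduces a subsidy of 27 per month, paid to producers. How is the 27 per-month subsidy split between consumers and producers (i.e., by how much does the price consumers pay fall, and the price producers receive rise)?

Without the subsidy, 316 − 4p = 0.5p + 41.5 gives 4.5p = 274.5, so p* = 61 and q* = 72.
With a per-unit subsidy paid to producers, each receives p + 27 per unit sold, so supply becomes qs = 0.5(p + 27) + 41.5.
New equilibrium: consumers pay 58, producers receive 85, q = 84. (Wedge: pb − ps = −27.)
Gain to consumers: 3; to producers: 24. (They sum to 27.)

Consumers gain 3 per month; producers gain 24 per month.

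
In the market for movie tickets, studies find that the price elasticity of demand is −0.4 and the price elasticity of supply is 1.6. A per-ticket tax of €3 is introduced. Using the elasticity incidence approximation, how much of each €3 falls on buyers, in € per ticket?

Buyers bear ≈ €2.4 per ticket.

Incidence ratio: buyers' share ≈ εs / (εs + |εd|) = 1.6 / (1.6 + 0.4) = 0.8.
So buyers bear ≈ 0.8 × €3 = €2.4; suppliers bear €0.6.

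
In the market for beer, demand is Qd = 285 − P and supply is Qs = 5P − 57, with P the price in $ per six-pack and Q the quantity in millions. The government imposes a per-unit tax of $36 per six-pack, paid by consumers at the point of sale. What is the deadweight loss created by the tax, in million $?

Deadweight loss = $540 million.

Without the tax, 285 − P = 5P − 57 gives 6P = 342, so P* = $57 and Q* = 228.
With the tax collected from consumers, demand (in seller-price terms) shifts: Qd = 285 − (P + 36).
New equilibrium: consumers pay $87, producers receive $51, Q = 198. (Wedge: Pb − Ps = 36.)
Quantity falls by |ΔQ| = |228 − 198| = 30.
DWL = ½ · t · |ΔQ| = ½ · 36 · 30 = $540.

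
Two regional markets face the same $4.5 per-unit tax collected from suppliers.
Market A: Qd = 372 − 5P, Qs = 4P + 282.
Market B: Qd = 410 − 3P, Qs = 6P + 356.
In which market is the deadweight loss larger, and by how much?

Market A: pre-tax P* = $10, Q* = 322; post-tax Q = 312; deadweight loss = $22.5.
Market B: pre-tax P* = $6, Q* = 392; post-tax Q = 383; deadweight loss = $20.25.
Difference: $22.5 vs $20.25 → market A is larger by $2.25.

Market A, by $2.25.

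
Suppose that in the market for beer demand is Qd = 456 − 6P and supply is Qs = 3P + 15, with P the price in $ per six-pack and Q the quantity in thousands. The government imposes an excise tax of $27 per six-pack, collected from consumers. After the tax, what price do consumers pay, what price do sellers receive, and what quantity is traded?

Consumers pay $58; sellers receive $31; quantity = 108.

Without the tax, 456 − 6P = 3P + 15 gives 9P = 441, so P* = $49 and Q* = 162.
With the tax collected from consumers, demand (in seller-price terms) shifts: Qd = 456 − 6(P + 27).
Solving gives Q = 108 with consumers paying $58 and sellers receiving $31 (the $27 wedge).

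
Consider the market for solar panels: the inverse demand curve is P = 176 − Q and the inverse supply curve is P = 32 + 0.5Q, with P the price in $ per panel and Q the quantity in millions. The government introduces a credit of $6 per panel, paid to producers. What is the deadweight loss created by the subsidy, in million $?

Rewrite in direct form: Qd = 176 − P and Qs = 2P − 64.
Without the subsidy, 176 − P = 2P − 64 gives 3P = 240, so P* = $80 and Q* = 96.
With a per-unit subsidy paid to producers, each receives P + 6 per unit sold, so supply becomes Qs = 2(P + 6) − 64.
Solving gives Q = 100 with buyers paying $76 and producers receiving $82 (the $6 wedge).
Quantity rises by |ΔQ| = |96 − 100| = 4.
DWL = ½ · t · |ΔQ| = ½ · 6 · 4 = $12.

Deadweight loss = $12 million.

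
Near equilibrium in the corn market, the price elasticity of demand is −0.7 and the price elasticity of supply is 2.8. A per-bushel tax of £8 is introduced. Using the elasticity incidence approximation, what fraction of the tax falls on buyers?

Incidence ratio: buyers' share ≈ εs / (εs + |εd|) = 2.8 / (2.8 + 0.7) = 0.8.
Supply is the more elastic side, so buyers bear the larger share.

Buyers' share ≈ 0.8.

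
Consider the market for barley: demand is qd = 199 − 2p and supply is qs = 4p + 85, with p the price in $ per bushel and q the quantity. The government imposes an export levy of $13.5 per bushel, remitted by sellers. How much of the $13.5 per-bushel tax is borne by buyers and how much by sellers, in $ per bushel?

Buyers bear $9 per bushel; sellers bear $4.5 per bushel.

Without the tax, 199 − 2p = 4p + 85 gives 6p = 114, so p* = $19 and q* = 161.
With the tax collected from sellers, supply shifts: qs = 4(p − 13.5) + 85.
New equilibrium: buyers pay $28, sellers receive $14.5, q = 143. (Wedge: pb − ps = 13.5.)
Burden on buyers: $9; on sellers: $4.5. (They sum to $13.5.)
The less price-elastic side of the market bears the larger share of a per-unit tax.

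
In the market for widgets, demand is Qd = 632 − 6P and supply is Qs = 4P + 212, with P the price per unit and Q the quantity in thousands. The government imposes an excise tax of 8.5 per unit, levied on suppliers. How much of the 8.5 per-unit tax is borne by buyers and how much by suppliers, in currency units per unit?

Without the tax, 632 − 6P = 4P + 212 gives 10P = 420, so P* = 42 and Q* = 380.
With the tax collected from suppliers, supply shifts: Qs = 4(P − 8.5) + 212.
New equilibrium: buyers pay 45.4, suppliers receive 36.9, Q = 359.6. (Wedge: Pb − Ps = 8.5.)
Burden on buyers: 3.4; on suppliers: 5.1. (They sum to 8.5.)
The less price-elastic side of the market bears the larger share of a per-unit tax.

Buyers bear 3.4 per unit; suppliers bear 5.1 per unit.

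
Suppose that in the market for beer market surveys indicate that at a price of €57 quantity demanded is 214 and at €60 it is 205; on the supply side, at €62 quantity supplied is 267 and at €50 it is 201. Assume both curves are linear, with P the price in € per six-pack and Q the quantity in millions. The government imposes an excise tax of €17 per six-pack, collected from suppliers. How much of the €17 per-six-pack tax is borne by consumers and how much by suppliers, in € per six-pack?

Demand slope: (205 − 214)/(60 − 57) = -3, so Qd = 385 − 3P.
Supply slope: (201 − 267)/(50 − 62) = 5.5, so Qs = 5.5P − 74.
Without the tax, 385 − 3P = 5.5P − 74 gives 8.5P = 459, so P* = €54 and Q* = 223.
With the tax collected from suppliers, supply shifts: Qs = 5.5(P − 17) − 74.
Solving gives Q = 190 with consumers paying €65 and suppliers receiving €48 (the €17 wedge).
Burden on consumers: €11; on suppliers: €6. (They sum to €17.)
The less price-elastic side of the market bears the larger share of a per-unit tax.

Consumers bear €11 per six-pack; suppliers bear €6 per six-pack.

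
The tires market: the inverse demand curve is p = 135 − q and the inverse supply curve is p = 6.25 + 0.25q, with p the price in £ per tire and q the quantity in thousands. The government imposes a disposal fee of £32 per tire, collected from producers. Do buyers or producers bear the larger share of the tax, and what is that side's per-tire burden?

Inverting to q(p) form: qd = 135 − p; qs = 4p − 25.
Before the tax: set 135 − p = 4p − 25 → p* = £32, q* = 103.
With the tax collected from producers, supply shifts: qs = 4(p − 32) − 25.
Solving gives q = 77.4 with buyers paying £57.6 and producers receiving £25.6 (the £32 wedge).
Per-tire burden: buyers £25.6, producers £6.4.
Buyers take the larger share because demand is less price-elastic here (demand slope 1 vs supply slope 4).
The less price-elastic side of the market bears the larger share of a per-unit tax.

Buyers bear the larger share: £25.6 per tire.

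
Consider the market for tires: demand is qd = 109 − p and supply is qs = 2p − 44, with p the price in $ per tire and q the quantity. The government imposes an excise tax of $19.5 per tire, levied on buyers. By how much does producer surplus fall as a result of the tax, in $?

Producer surplus falls by $334.75.

Before the tax: set 109 − p = 2p − 44 → p* = $51, q* = 58.
With the tax collected from buyers, demand (in seller-price terms) shifts: qd = 109 − (p + 19.5).
Solving gives q = 45 with buyers paying $64 and suppliers receiving $44.5 (the $19.5 wedge).
ΔPS is the trapezoid between Q = 45 and Q = 58 of height $6.5: ½ · (58 + 45) · 6.5 = $334.75.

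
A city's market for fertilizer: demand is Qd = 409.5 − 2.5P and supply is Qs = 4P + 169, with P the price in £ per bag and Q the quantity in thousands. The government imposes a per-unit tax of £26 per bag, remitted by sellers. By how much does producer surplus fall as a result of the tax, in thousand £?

Producer surplus falls by £2970 thousand.

Without the tax, 409.5 − 2.5P = 4P + 169 gives 6.5P = 240.5, so P* = £37 and Q* = 317.
With the tax collected from sellers, supply shifts: Qs = 4(P − 26) + 169.
Solving gives Q = 277 with consumers paying £53 and sellers receiving £27 (the £26 wedge).
ΔPS is the trapezoid between Q = 277 and Q = 317 of height £10: ½ · (317 + 277) · 10 = £2970.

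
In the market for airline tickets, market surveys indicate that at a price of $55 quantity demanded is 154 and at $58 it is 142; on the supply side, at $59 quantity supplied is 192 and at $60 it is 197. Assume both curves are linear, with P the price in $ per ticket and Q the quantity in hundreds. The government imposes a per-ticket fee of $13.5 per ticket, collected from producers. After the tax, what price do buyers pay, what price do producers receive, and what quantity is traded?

Buyers pay $60.5; producers receive $47; quantity = 132.

Demand slope: (142 − 154)/(58 − 55) = -4, so Qd = 374 − 4P.
Supply slope: (197 − 192)/(60 − 59) = 5, so Qs = 5P − 103.
Without the tax, 374 − 4P = 5P − 103 gives 9P = 477, so P* = $53 and Q* = 162.
With the tax collected from producers, supply shifts: Qs = 5(P − 13.5) − 103.
New equilibrium: buyers pay $60.5, producers receive $47, Q = 132. (Wedge: Pb − Ps = 13.5.)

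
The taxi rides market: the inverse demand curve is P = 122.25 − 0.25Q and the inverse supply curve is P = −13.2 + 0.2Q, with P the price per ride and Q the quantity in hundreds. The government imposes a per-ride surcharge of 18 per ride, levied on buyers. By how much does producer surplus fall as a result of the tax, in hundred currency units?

Rewrite in direct form: Qd = 489 − 4P and Qs = 5P + 66.
Without the tax, 489 − 4P = 5P + 66 gives 9P = 423, so P* = 47 and Q* = 301.
With the tax collected from buyers, demand (in seller-price terms) shifts: Qd = 489 − 4(P + 18).
Solving gives Q = 261 with buyers paying 57 and suppliers receiving 39 (the 18 wedge).
ΔPS is the trapezoid between Q = 261 and Q = 301 of height 8: ½ · (301 + 261) · 8 = 2248.

Producer surplus falls by 2248 hundred.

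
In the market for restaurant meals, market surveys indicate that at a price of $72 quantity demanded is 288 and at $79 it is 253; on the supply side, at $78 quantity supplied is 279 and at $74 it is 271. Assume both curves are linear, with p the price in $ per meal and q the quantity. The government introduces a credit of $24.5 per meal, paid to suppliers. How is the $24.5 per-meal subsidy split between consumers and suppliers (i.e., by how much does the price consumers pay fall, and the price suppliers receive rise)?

Demand slope: (253 − 288)/(79 − 72) = -5, so qd = 648 − 5p.
Supply slope: (271 − 279)/(74 − 78) = 2, so qs = 2p + 123.
Without the subsidy, 648 − 5p = 2p + 123 gives 7p = 525, so p* = $75 and q* = 273.
With a per-unit subsidy paid to suppliers, each receives p + 24.5 per unit sold, so supply becomes qs = 2(p + 24.5) + 123.
New equilibrium: consumers pay $68, suppliers receive $92.5, q = 308. (Wedge: pb − ps = −24.5.)
Gain to consumers: $7; to suppliers: $17.5. (They sum to $24.5.)

Consumers gain $7 per meal; suppliers gain $17.5 per meal.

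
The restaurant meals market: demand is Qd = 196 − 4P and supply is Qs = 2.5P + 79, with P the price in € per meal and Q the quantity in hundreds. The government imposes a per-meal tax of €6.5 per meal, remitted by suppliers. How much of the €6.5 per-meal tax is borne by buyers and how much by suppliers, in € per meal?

Without the tax, 196 − 4P = 2.5P + 79 gives 6.5P = 117, so P* = €18 and Q* = 124.
With the tax collected from suppliers, supply shifts: Qs = 2.5(P − 6.5) + 79.
Solving gives Q = 114 with buyers paying €20.5 and suppliers receiving €14 (the €6.5 wedge).
Burden on buyers: €2.5; on suppliers: €4. (They sum to €6.5.)

Buyers bear €2.5 per meal; suppliers bear €4 per meal.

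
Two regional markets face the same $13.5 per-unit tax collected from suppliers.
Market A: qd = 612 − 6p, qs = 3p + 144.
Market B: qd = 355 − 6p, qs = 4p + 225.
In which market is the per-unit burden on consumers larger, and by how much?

Market A: pre-tax p* = $52, q* = 300; post-tax q = 273; per-unit burden on consumers = $4.5.
Market B: pre-tax p* = $13, q* = 277; post-tax q = 244.6; per-unit burden on consumers = $5.4.
Difference: $4.5 vs $5.4 → market B is larger by $0.9.

Market B, by $0.9.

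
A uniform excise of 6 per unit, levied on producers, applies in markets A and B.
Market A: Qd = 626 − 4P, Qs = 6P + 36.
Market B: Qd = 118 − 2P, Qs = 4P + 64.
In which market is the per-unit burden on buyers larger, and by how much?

Market B, by 0.4.

Market A: pre-tax P* = 59, Q* = 390; post-tax Q = 375.6; per-unit burden on buyers = 3.6.
Market B: pre-tax P* = 9, Q* = 100; post-tax Q = 92; per-unit burden on buyers = 4.
Difference: 3.6 vs 4 → market B is larger by 0.4.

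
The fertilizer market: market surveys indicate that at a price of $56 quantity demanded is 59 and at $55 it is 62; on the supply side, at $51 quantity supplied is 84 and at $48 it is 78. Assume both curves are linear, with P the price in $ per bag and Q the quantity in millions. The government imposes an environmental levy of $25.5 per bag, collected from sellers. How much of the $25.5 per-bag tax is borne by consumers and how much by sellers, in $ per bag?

Demand slope: (62 − 59)/(55 − 56) = -3, so Qd = 227 − 3P.
Supply slope: (78 − 84)/(48 − 51) = 2, so Qs = 2P − 18.
Without the tax, 227 − 3P = 2P − 18 gives 5P = 245, so P* = $49 and Q* = 80.
With the tax collected from sellers, supply shifts: Qs = 2(P − 25.5) − 18.
New equilibrium: consumers pay $59.2, sellers receive $33.7, Q = 49.4. (Wedge: Pb − Ps = 25.5.)
Burden on consumers: $10.2; on sellers: $15.3. (They sum to $25.5.)

Consumers bear $10.2 per bag; sellers bear $15.3 per bag.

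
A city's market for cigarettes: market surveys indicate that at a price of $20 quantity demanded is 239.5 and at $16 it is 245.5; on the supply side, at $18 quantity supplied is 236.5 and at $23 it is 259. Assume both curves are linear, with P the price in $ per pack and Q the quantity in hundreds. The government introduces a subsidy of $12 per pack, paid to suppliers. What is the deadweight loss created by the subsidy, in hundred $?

Deadweight loss = $81 hundred.

Demand slope: (245.5 − 239.5)/(16 − 20) = -1.5, so Qd = 269.5 − 1.5P.
Supply slope: (259 − 236.5)/(23 − 18) = 4.5, so Qs = 4.5P + 155.5.
Without the subsidy, 269.5 − 1.5P = 4.5P + 155.5 gives 6P = 114, so P* = $19 and Q* = 241.
With a per-unit subsidy paid to suppliers, each receives P + 12 per unit sold, so supply becomes Qs = 4.5(P + 12) + 155.5.
Solving gives Q = 254.5 with buyers paying $10 and suppliers receiving $22 (the $12 wedge).
Quantity rises by |ΔQ| = |241 − 254.5| = 13.5.
DWL = ½ · t · |ΔQ| = ½ · 12 · 13.5 = $81.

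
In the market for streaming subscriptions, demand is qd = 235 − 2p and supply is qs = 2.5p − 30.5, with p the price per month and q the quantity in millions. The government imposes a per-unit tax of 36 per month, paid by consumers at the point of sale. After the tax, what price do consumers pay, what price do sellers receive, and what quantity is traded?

Before the tax: set 235 − 2p = 2.5p − 30.5 → p* = 59, q* = 117.
With the tax collected from consumers, demand (in seller-price terms) shifts: qd = 235 − 2(p + 36).
Solving gives q = 77 with consumers paying 79 and sellers receiving 43 (the 36 wedge).
The less price-elastic side of the market bears the larger share of a per-unit tax.

Consumers pay 79; sellers receive 43; quantity = 77.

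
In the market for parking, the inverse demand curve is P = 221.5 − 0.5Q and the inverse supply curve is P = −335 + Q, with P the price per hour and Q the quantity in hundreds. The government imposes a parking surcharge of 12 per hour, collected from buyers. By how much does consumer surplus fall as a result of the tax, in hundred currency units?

Consumer surplus falls by 1468 hundred.

Rewrite in direct form: Qd = 443 − 2P and Qs = P + 335.
Before the tax: set 443 − 2P = P + 335 → P* = 36, Q* = 371.
With the tax collected from buyers, demand (in seller-price terms) shifts: Qd = 443 − 2(P + 12).
Solving gives Q = 363 with buyers paying 40 and suppliers receiving 28 (the 12 wedge).
ΔCS is the trapezoid between Q = 363 and Q = 371 of height 4: ½ · (371 + 363) · 4 = 1468.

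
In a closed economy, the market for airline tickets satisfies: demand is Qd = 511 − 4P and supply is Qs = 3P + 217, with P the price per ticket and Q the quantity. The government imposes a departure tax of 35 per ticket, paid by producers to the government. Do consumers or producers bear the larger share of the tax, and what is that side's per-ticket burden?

Before the tax: set 511 − 4P = 3P + 217 → P* = 42, Q* = 343.
With the tax collected from producers, supply shifts: Qs = 3(P − 35) + 217.
Solving gives Q = 283 with consumers paying 57 and producers receiving 22 (the 35 wedge).
Per-ticket burden: consumers 15, producers 20.
Producers take the larger share because supply is less price-elastic here (demand slope 4 vs supply slope 3).
The less price-elastic side of the market bears the larger share of a per-unit tax.

Producers bear the larger share: 20 per ticket.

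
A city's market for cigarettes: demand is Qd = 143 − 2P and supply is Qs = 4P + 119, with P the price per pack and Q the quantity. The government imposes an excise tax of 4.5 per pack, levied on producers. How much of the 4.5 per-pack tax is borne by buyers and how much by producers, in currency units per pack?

Without the tax, 143 − 2P = 4P + 119 gives 6P = 24, so P* = 4 and Q* = 135.
With the tax collected from producers, supply shifts: Qs = 4(P − 4.5) + 119.
Solving gives Q = 129 with buyers paying 7 and producers receiving 2.5 (the 4.5 wedge).
Burden on buyers: 3; on producers: 1.5. (They sum to 4.5.)
The less price-elastic side of the market bears the larger share of a per-unit tax.

Buyers bear 3 per pack; producers bear 1.5 per pack.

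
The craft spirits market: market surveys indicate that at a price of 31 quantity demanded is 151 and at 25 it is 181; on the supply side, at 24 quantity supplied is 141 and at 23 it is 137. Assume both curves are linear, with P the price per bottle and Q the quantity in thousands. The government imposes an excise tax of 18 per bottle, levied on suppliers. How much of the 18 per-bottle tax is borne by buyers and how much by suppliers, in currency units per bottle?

Buyers bear 8 per bottle; suppliers bear 10 per bottle.

Demand slope: (181 − 151)/(25 − 31) = -5, so Qd = 306 − 5P.
Supply slope: (137 − 141)/(23 − 24) = 4, so Qs = 4P + 45.
Before the tax: set 306 − 5P = 4P + 45 → P* = 29, Q* = 161.
With the tax collected from suppliers, supply shifts: Qs = 4(P − 18) + 45.
New equilibrium: buyers pay 37, suppliers receive 19, Q = 121. (Wedge: Pb − Ps = 18.)
Burden on buyers: 8; on suppliers: 10. (They sum to 18.)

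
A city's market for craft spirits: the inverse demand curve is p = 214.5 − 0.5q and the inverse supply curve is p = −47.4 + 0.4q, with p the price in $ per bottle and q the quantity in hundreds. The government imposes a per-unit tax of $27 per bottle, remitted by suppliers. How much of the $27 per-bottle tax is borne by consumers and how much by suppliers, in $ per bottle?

Consumers bear $15 per bottle; suppliers bear $12 per bottle.

Inverting to q(p) form: qd = 429 − 2p; qs = 2.5p + 118.5.
Before the tax: set 429 − 2p = 2.5p + 118.5 → p* = $69, q* = 291.
With the tax collected from suppliers, supply shifts: qs = 2.5(p − 27) + 118.5.
New equilibrium: consumers pay $84, suppliers receive $57, q = 261. (Wedge: pb − ps = 27.)
Burden on consumers: $15; on suppliers: $12. (They sum to $27.)
The less price-elastic side of the market bears the larger share of a per-unit tax.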